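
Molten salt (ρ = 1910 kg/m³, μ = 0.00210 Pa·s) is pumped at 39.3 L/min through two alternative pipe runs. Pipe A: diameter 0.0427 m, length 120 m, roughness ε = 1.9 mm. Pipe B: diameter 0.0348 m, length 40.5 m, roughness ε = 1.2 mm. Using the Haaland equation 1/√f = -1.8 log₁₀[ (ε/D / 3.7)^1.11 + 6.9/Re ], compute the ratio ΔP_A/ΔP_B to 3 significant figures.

Pipe A: V = Q/A = 0.000655/0.001432 = 0.4574 m/s; Re = 1.776e+04; ε/D = 0.0445; Haaland → f = 0.0694; ΔP_A = f(L/D)(ρV²/2) = 3.897e+04 Pa.
Pipe B: V = Q/A = 0.000655/0.0009511 = 0.6886 m/s; Re = 2.18e+04; ε/D = 0.0345; Haaland → f = 0.06207; ΔP_B = f(L/D)(ρV²/2) = 3.271e+04 Pa.
ΔP_A/ΔP_B = 3.897e+04/3.271e+04 = 1.19.

ΔP_A/ΔP_B ≈ 1.19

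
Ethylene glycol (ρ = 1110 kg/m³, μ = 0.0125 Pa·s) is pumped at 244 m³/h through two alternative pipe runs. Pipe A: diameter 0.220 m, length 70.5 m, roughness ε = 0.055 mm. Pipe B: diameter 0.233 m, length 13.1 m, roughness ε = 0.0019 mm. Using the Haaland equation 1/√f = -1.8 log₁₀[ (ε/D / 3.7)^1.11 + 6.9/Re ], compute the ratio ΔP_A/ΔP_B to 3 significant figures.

ΔP_A/ΔP_B ≈ 7.26

Pipe A: V = Q/A = 0.06778/0.03801 = 1.783 m/s; Re = 3.483e+04; ε/D = 0.00025; Haaland → f = 0.02311; ΔP_A = f(L/D)(ρV²/2) = 1.307e+04 Pa.
Pipe B: V = Q/A = 0.06778/0.04264 = 1.59 m/s; Re = 3.289e+04; ε/D = 8.15e-06; Haaland → f = 0.02283; ΔP_B = f(L/D)(ρV²/2) = 1800 Pa.
ΔP_A/ΔP_B = 1.307e+04/1800 = 7.26.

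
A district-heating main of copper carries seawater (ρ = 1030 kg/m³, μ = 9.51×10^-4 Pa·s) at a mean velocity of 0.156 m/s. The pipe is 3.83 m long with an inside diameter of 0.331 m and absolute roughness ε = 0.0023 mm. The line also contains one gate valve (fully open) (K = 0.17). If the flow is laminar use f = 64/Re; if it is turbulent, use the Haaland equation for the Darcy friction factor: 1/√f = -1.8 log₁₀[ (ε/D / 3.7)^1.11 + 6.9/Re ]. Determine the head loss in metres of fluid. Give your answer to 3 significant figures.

h_f ≈ 5.01×10^-4 m

Reynolds number Re = ρVD/μ = 1030 · 0.156 · 0.331 / 0.000951 = 5.593e+04.
Re > 4000 → turbulent. Relative roughness ε/D = 2.3e-06/0.331 = 6.95e-06. Haaland: 1/√f = -1.8 log₁₀[(6.95e-06/3.7)^1.11 + 6.9/5.593e+04] = -1.8 log₁₀[4.4e-07 + 0.000123] = 7.033, so f = 0.02022.
Total minor-loss coefficient ΣK = 1·0.17 = 0.17.
ΔP = [f·L/D + ΣK]·(ρV²/2) = [0.02022·3.83/0.331 + 0.17]·(1030·0.156²/2) = [0.2339 + 0.17]·12.53 = 5.063 Pa.
Head loss h_f = ΔP/(ρg) = 5.063/(1030·9.81) = 5.01×10^-4 m.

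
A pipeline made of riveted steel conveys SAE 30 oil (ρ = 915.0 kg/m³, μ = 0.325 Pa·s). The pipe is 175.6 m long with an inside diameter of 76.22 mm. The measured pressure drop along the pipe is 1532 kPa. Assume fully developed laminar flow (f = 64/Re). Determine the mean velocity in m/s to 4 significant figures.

V ≈ 4.873 m/s

For laminar flow, f = 64/Re with Re = ρVD/μ, so Darcy-Weisbach reduces to ΔP = 32μLV/D². Solving for V: V = ΔP·D²/(32μL) = 1.532e+06·(0.07622)²/(32·0.325·175.6) = 4.873 m/s.
Check: Re = ρVD/μ = 915·4.873·0.07622/0.325 = 1046 < 2300, so the laminar assumption holds.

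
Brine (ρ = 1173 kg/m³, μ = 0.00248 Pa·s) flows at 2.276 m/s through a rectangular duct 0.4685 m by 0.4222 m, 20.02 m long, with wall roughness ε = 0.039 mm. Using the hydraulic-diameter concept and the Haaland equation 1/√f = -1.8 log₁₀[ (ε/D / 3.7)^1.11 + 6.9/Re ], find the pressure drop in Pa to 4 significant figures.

ΔP ≈ 1945 Pa

Hydraulic diameter D_h = 4A/P = 4·(0.4685·0.4222)/(2·(0.4685+0.4222)) = 0.7912/1.781 = 0.4441 m.
Re = ρVD_h/μ = 1173·2.276·0.4441/0.00248 = 4.781e+05.
ε/D_h = 3.9e-05/0.4441 = 8.78e-05; Haaland gives 1/√f = -1.8 log₁₀[7.36e-06+1.44e-05] = 8.391, so f = 0.0142.
ΔP = f(L/D_h)(ρV²/2) = 0.0142·20.02/0.4441·3038 = 1945 Pa.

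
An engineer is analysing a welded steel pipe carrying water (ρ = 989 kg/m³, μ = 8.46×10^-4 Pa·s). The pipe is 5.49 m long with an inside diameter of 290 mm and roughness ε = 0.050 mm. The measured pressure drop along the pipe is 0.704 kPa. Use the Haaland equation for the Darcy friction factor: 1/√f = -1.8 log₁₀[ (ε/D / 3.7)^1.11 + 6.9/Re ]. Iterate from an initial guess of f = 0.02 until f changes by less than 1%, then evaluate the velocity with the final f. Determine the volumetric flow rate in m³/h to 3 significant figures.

Q ≈ 541 m³/h

Rearranging Darcy-Weisbach: V = √(2·ΔP·D/(f·L·ρ)). With ε/D = 5e-05/0.29 = 0.000172, iterate starting from f = 0.02:
  f = 0.02 → V = √(2·704·0.29/(0.02·5.49·989)) = 1.939 m/s; Re = ρVD/μ = 6.574e+05; f → 0.01469
  f = 0.01469 → V = 2.263 m/s; Re = 7.671e+05; f → 0.01452
  f = 0.01452 → V = 2.276 m/s; Re = 7.715e+05; f → 0.01452
Converged (Δf/f < 1%). With the final f = 0.01452: V = √(2·704·0.29/(0.01452·5.49·989)) = 2.276 m/s.
Q = V·A = 2.276·(π/4·0.29²) = 0.1503 m³/s = 541 m³/h.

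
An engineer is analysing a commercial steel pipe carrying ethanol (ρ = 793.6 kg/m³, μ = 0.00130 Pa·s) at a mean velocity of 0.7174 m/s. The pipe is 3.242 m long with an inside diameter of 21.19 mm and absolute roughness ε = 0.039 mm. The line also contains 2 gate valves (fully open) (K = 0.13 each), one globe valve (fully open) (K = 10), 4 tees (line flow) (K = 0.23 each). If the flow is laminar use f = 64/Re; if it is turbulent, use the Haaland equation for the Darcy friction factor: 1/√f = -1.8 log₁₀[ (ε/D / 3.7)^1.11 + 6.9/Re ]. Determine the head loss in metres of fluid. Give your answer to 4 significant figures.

h_f ≈ 0.4292 m

Reynolds number Re = ρVD/μ = 793.6 · 0.7174 · 0.02119 / 0.0013 = 9280.
Re > 4000 → turbulent. Relative roughness ε/D = 3.9e-05/0.02119 = 0.00184. Haaland: 1/√f = -1.8 log₁₀[(0.00184/3.7)^1.11 + 6.9/9280] = -1.8 log₁₀[0.000215 + 0.000744] = 5.433, so f = 0.03388.
Total minor-loss coefficient ΣK = 2·0.13 + 1·10 + 4·0.23 = 11.2.
ΔP = [f·L/D + ΣK]·(ρV²/2) = [0.03388·3.242/0.02119 + 11.2]·(793.6·0.7174²/2) = [5.184 + 11.2]·204.2 = 3342 Pa.
Head loss h_f = ΔP/(ρg) = 3342/(793.6·9.81) = 0.4292 m.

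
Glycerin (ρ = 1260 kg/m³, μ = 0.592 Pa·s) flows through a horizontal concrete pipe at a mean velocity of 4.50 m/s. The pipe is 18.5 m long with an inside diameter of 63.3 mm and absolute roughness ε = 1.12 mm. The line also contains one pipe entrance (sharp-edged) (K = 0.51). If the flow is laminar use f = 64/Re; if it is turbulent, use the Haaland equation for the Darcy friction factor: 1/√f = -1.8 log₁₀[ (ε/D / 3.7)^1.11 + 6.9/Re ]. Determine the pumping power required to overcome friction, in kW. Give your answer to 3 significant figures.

P ≈ 5.67 kW

Reynolds number Re = ρVD/μ = 1260 · 4.5 · 0.0633 / 0.592 = 606.3.
Re < 2300 → laminar flow, so f = 64/Re = 64/606.3 = 0.1056 (the turbulent correlation is not needed).
Total minor-loss coefficient ΣK = 1·0.51 = 0.51.
ΔP = [f·L/D + ΣK]·(ρV²/2) = [0.1056·18.5/0.0633 + 0.51]·(1260·4.5²/2) = [30.85 + 0.51]·1.276e+04 = 4.001e+05 Pa.
Q = V·A = 4.5·0.003147 = 0.01416 m³/s.
Pumping power P = QΔP = 0.01416·4.001e+05 = 5666 W = 5.67 kW.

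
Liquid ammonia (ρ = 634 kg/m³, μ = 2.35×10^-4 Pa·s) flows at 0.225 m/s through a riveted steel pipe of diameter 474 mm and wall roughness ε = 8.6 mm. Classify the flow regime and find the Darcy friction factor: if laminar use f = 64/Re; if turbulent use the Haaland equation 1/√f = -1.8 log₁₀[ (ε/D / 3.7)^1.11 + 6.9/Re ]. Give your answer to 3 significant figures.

Re = ρVD/μ = 634·0.225·0.474/0.000235 = 2.877e+05.
Re > 4000 → turbulent. ε/D = 0.0086/0.474 = 0.0181; Haaland: 1/√f = -1.8 log₁₀[0.00273 + 2.4e-05] = 4.608, so f = 0.0471.

f ≈ 0.0471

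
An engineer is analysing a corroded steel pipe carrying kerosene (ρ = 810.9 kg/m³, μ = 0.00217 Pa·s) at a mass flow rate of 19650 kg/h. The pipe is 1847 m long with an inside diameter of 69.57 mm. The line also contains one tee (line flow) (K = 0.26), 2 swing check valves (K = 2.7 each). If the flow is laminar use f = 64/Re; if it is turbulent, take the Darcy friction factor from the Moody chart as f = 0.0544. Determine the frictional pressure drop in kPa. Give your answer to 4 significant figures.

ṁ = 19650 kg/h = 19650/3600 = 5.458 kg/s.
A = πD²/4 = π(0.06957)²/4 = 0.003801 m²; mean velocity V = ṁ/(ρA) = 5.458/(810.9 · 0.003801) = 1.771 m/s.
Reynolds number Re = ρVD/μ = 810.9 · 1.771 · 0.06957 / 0.00217 = 4.604e+04.
Re > 4000 → turbulent; use the Moody-chart value f = 0.0544.
Total minor-loss coefficient ΣK = 1·0.26 + 2·2.7 = 5.66.
ΔP = [f·L/D + ΣK]·(ρV²/2) = [0.0544·1847/0.06957 + 5.66]·(810.9·1.771²/2) = [1444 + 5.66]·1271 = 1.843e+06 Pa.
ΔP = 1.843e+06 Pa = 1843 kPa.

ΔP ≈ 1843 kPa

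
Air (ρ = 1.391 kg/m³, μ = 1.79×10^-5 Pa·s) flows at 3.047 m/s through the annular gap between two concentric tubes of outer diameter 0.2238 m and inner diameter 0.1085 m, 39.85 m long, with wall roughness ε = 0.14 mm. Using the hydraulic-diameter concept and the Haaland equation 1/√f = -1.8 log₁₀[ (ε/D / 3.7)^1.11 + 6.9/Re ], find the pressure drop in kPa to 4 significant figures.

Hydraulic diameter D_h = 4A/P = D_o - D_i = 0.2238 - 0.1085 = 0.1153 m.
Re = ρVD_h/μ = 1.391·3.047·0.1153/1.79e-05 = 2.73e+04.
ε/D_h = 0.00014/0.1153 = 0.00121; Haaland gives 1/√f = -1.8 log₁₀[0.000136+0.000253] = 6.139, so f = 0.02653.
ΔP = f(L/D_h)(ρV²/2) = 0.02653·39.85/0.1153·6.457 = 59.22 Pa.
ΔP = 0.05922 kPa.

ΔP ≈ 0.05922 kPa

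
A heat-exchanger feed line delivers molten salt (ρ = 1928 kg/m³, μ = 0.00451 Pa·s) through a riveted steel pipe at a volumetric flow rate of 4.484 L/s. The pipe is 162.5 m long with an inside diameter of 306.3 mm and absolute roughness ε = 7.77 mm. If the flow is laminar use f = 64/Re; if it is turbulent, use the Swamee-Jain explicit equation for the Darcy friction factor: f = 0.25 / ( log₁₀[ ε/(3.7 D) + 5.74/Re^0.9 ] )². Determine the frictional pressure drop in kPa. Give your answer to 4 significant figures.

Q = 4.484 L/s = 4.484/1000 = 0.004484 m³/s.
Cross-sectional area A = πD²/4 = π(0.3063)²/4 = 0.07369 m²; mean velocity V = Q/A = 0.004484/0.07369 = 0.06085 m/s.
Reynolds number Re = ρVD/μ = 1928 · 0.06085 · 0.3063 / 0.00451 = 7968.
Re > 4000 → turbulent. Relative roughness ε/D = 0.00777/0.3063 = 0.0254. Swamee-Jain: f = 0.25/(log₁₀[0.0254/3.7 + 5.74/7968^0.9])² = 0.25/(log₁₀[0.00686 + 0.00177])² = 0.25/(-2.064)² = 0.05867.
Darcy-Weisbach: ΔP = f(L/D)(ρV²/2) = 0.05867·(162.5/0.3063)·(1928·0.06085²/2) = 0.05867·530.5·3.57 = 111.1 Pa.
ΔP = 111.1 Pa = 0.1111 kPa.

ΔP ≈ 0.1111 kPa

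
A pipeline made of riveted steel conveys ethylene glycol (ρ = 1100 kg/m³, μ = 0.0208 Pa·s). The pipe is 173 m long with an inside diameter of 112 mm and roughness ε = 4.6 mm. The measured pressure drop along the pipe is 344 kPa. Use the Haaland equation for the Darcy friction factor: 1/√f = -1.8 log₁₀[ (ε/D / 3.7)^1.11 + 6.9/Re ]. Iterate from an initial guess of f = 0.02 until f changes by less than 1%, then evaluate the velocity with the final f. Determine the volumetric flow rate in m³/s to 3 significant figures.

Rearranging Darcy-Weisbach: V = √(2·ΔP·D/(f·L·ρ)). With ε/D = 0.0046/0.112 = 0.0411, iterate starting from f = 0.02:
  f = 0.02 → V = √(2·3.44e+05·0.112/(0.02·173·1100)) = 4.5 m/s; Re = ρVD/μ = 2.665e+04; f → 0.06656
  f = 0.06656 → V = 2.466 m/s; Re = 1.461e+04; f → 0.06737
  f = 0.06737 → V = 2.452 m/s; Re = 1.452e+04; f → 0.06738
Converged (Δf/f < 1%). With the final f = 0.06738: V = √(2·3.44e+05·0.112/(0.06738·173·1100)) = 2.451 m/s.
Q = V·A = 2.451·(π/4·0.112²) = 0.02415 m³/s = 0.0242 m³/s.

Q ≈ 0.0242 m³/s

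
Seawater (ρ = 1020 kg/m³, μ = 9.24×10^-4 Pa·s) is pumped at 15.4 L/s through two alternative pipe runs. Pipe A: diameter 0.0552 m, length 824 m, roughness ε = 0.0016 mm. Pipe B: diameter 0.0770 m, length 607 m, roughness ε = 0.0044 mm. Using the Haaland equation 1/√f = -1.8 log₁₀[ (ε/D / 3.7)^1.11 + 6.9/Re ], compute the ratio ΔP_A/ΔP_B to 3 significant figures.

ΔP_A/ΔP_B ≈ 6.66

Pipe A: V = Q/A = 0.0154/0.002393 = 6.435 m/s; Re = 3.921e+05; ε/D = 2.9e-05; Haaland → f = 0.01395; ΔP_A = f(L/D)(ρV²/2) = 4.396e+06 Pa.
Pipe B: V = Q/A = 0.0154/0.004657 = 3.307 m/s; Re = 2.811e+05; ε/D = 5.71e-05; Haaland → f = 0.015; ΔP_B = f(L/D)(ρV²/2) = 6.596e+05 Pa.
ΔP_A/ΔP_B = 4.396e+06/6.596e+05 = 6.66.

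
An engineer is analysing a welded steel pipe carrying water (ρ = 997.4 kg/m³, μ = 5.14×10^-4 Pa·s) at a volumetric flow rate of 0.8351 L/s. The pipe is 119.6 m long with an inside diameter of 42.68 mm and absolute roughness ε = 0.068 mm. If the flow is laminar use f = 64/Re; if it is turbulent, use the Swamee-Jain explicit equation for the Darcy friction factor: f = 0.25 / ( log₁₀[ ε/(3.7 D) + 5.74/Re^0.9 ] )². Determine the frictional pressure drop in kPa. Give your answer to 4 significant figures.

ΔP ≈ 12.32 kPa

Q = 0.8351 L/s = 0.8351/1000 = 0.0008351 m³/s.
Cross-sectional area A = πD²/4 = π(0.04268)²/4 = 0.001431 m²; mean velocity V = Q/A = 0.0008351/0.001431 = 0.5837 m/s.
Reynolds number Re = ρVD/μ = 997.4 · 0.5837 · 0.04268 / 0.000514 = 4.834e+04.
Re > 4000 → turbulent. Relative roughness ε/D = 6.8e-05/0.04268 = 0.00159. Swamee-Jain: f = 0.25/(log₁₀[0.00159/3.7 + 5.74/4.834e+04^0.9])² = 0.25/(log₁₀[0.000431 + 0.000349])² = 0.25/(-3.108)² = 0.02588.
Darcy-Weisbach: ΔP = f(L/D)(ρV²/2) = 0.02588·(119.6/0.04268)·(997.4·0.5837²/2) = 0.02588·2802·169.9 = 1.232e+04 Pa.
ΔP = 1.232e+04 Pa = 12.32 kPa.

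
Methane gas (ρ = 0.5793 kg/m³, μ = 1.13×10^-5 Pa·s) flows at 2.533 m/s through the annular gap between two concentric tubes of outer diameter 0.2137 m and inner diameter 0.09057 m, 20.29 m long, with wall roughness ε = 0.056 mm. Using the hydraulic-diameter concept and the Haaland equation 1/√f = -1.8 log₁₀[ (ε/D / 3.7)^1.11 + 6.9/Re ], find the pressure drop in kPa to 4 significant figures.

ΔP ≈ 0.008568 kPa

Hydraulic diameter D_h = 4A/P = D_o - D_i = 0.2137 - 0.09057 = 0.1231 m.
Re = ρVD_h/μ = 0.5793·2.533·0.1231/1.13e-05 = 1.599e+04.
ε/D_h = 5.6e-05/0.1231 = 0.000455; Haaland gives 1/√f = -1.8 log₁₀[4.57e-05+0.000432] = 5.978, so f = 0.02798.
ΔP = f(L/D_h)(ρV²/2) = 0.02798·20.29/0.1231·1.858 = 8.568 Pa.
ΔP = 0.008568 kPa.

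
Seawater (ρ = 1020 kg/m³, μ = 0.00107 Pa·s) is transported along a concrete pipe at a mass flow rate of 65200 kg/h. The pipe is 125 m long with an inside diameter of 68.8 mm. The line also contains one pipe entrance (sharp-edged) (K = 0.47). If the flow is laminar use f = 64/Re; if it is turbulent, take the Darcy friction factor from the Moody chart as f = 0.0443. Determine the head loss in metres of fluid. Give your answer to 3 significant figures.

ṁ = 65200 kg/h = 65200/3600 = 18.11 kg/s.
A = πD²/4 = π(0.0688)²/4 = 0.003718 m²; mean velocity V = ṁ/(ρA) = 18.11/(1020 · 0.003718) = 4.776 m/s.
Reynolds number Re = ρVD/μ = 1020 · 4.776 · 0.0688 / 0.00107 = 3.132e+05.
Re > 4000 → turbulent; use the Moody-chart value f = 0.0443.
Total minor-loss coefficient ΣK = 1·0.47 = 0.47.
ΔP = [f·L/D + ΣK]·(ρV²/2) = [0.0443·125/0.0688 + 0.47]·(1020·4.776²/2) = [80.49 + 0.47]·1.163e+04 = 9.418e+05 Pa.
Head loss h_f = ΔP/(ρg) = 9.418e+05/(1020·9.81) = 94.1 m.

h_f ≈ 94.1 m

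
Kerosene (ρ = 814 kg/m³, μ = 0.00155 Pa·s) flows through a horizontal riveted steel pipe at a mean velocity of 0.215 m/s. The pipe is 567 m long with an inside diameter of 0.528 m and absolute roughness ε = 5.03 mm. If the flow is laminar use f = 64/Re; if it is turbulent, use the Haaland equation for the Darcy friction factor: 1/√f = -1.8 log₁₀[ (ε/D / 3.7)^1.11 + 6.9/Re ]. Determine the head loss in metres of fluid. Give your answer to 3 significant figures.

h_f ≈ 0.0970 m

Reynolds number Re = ρVD/μ = 814 · 0.215 · 0.528 / 0.00155 = 5.962e+04.
Re > 4000 → turbulent. Relative roughness ε/D = 0.00503/0.528 = 0.00953. Haaland: 1/√f = -1.8 log₁₀[(0.00953/3.7)^1.11 + 6.9/5.962e+04] = -1.8 log₁₀[0.00134 + 0.000116] = 5.108, so f = 0.03832.
Darcy-Weisbach: ΔP = f(L/D)(ρV²/2) = 0.03832·(567/0.528)·(814·0.215²/2) = 0.03832·1074·18.81 = 774.2 Pa.
Head loss h_f = ΔP/(ρg) = 774.2/(814·9.81) = 0.0970 m.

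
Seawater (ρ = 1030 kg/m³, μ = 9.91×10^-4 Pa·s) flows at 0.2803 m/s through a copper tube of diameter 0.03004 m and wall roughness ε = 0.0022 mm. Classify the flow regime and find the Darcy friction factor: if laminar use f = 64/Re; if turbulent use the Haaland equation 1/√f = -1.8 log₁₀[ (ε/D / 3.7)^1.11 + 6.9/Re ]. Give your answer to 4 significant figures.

f ≈ 0.03212

Re = ρVD/μ = 1030·0.2803·0.03004/0.000991 = 8752.
Re > 4000 → turbulent. ε/D = 2.2e-06/0.03004 = 7.32e-05; Haaland: 1/√f = -1.8 log₁₀[6.01e-06 + 0.000788] = 5.58, so f = 0.03212.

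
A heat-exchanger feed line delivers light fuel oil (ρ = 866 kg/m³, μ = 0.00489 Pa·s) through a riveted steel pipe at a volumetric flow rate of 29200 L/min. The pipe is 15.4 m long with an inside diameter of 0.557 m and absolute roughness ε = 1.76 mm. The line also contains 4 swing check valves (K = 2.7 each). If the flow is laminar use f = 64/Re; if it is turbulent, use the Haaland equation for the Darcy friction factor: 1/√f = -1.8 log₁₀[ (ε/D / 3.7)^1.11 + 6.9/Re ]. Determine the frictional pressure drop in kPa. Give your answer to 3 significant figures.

Q = 29200 L/min = 29200/60000 = 0.4867 m³/s.
Cross-sectional area A = πD²/4 = π(0.557)²/4 = 0.2437 m²; mean velocity V = Q/A = 0.4867/0.2437 = 1.997 m/s.
Reynolds number Re = ρVD/μ = 866 · 1.997 · 0.557 / 0.00489 = 1.97e+05.
Re > 4000 → turbulent. Relative roughness ε/D = 0.00176/0.557 = 0.00316. Haaland: 1/√f = -1.8 log₁₀[(0.00316/3.7)^1.11 + 6.9/1.97e+05] = -1.8 log₁₀[0.000393 + 3.5e-05] = 6.064, so f = 0.02719.
Total minor-loss coefficient ΣK = 4·2.7 = 10.8.
ΔP = [f·L/D + ΣK]·(ρV²/2) = [0.02719·15.4/0.557 + 10.8]·(866·1.997²/2) = [0.7518 + 10.8]·1727 = 1.995e+04 Pa.
ΔP = 1.995e+04 Pa = 20.0 kPa.

ΔP ≈ 20.0 kPa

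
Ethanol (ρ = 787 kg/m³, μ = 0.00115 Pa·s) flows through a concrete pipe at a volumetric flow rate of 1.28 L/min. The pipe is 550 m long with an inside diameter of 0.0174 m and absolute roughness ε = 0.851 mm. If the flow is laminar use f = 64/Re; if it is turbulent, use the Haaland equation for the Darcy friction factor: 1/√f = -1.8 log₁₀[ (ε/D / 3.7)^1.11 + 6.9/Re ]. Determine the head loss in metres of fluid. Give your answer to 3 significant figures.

Q = 1.28 L/min = 1.28/60000 = 2.133e-05 m³/s.
Cross-sectional area A = πD²/4 = π(0.0174)²/4 = 0.0002378 m²; mean velocity V = Q/A = 2.133e-05/0.0002378 = 0.08972 m/s.
Reynolds number Re = ρVD/μ = 787 · 0.08972 · 0.0174 / 0.00115 = 1068.
Re < 2300 → laminar flow, so f = 64/Re = 64/1068 = 0.05991 (the turbulent correlation is not needed).
Darcy-Weisbach: ΔP = f(L/D)(ρV²/2) = 0.05991·(550/0.0174)·(787·0.08972²/2) = 0.05991·3.161e+04·3.167 = 5998 Pa.
Head loss h_f = ΔP/(ρg) = 5998/(787·9.81) = 0.777 m.

h_f ≈ 0.777 m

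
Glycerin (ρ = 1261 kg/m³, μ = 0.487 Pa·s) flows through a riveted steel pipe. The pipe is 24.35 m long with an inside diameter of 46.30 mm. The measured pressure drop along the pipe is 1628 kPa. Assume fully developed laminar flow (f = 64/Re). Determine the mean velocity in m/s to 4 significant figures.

For laminar flow, f = 64/Re with Re = ρVD/μ, so Darcy-Weisbach reduces to ΔP = 32μLV/D². Solving for V: V = ΔP·D²/(32μL) = 1.628e+06·(0.0463)²/(32·0.487·24.35) = 9.197 m/s.
Check: Re = ρVD/μ = 1261·9.197·0.0463/0.487 = 1103 < 2300, so the laminar assumption holds.

V ≈ 9.197 m/s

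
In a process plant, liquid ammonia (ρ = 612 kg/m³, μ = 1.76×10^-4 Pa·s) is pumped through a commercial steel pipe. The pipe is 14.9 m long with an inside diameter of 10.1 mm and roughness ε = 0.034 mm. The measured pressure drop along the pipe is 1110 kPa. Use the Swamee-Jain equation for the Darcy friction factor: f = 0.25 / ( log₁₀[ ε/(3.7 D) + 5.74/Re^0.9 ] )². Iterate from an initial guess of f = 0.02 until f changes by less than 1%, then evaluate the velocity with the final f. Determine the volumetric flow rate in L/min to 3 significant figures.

Rearranging Darcy-Weisbach: V = √(2·ΔP·D/(f·L·ρ)). With ε/D = 3.4e-05/0.0101 = 0.00337, iterate starting from f = 0.02:
  f = 0.02 → V = √(2·1.11e+06·0.0101/(0.02·14.9·612)) = 11.09 m/s; Re = ρVD/μ = 3.894e+05; f → 0.02748
  f = 0.02748 → V = 9.46 m/s; Re = 3.322e+05; f → 0.02755
Converged (Δf/f < 1%). With the final f = 0.02755: V = √(2·1.11e+06·0.0101/(0.02755·14.9·612)) = 9.448 m/s.
Q = V·A = 9.448·(π/4·0.0101²) = 0.000757 m³/s = 45.4 L/min.

Q ≈ 45.4 L/min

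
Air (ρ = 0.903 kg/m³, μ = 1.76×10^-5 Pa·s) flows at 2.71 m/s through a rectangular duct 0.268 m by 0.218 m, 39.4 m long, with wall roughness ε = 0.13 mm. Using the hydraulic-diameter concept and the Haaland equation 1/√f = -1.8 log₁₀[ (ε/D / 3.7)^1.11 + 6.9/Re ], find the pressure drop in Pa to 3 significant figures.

ΔP ≈ 13.1 Pa

Hydraulic diameter D_h = 4A/P = 4·(0.268·0.218)/(2·(0.268+0.218)) = 0.2337/0.972 = 0.2404 m.
Re = ρVD_h/μ = 0.903·2.71·0.2404/1.76e-05 = 3.343e+04.
ε/D_h = 0.00013/0.2404 = 0.000541; Haaland gives 1/√f = -1.8 log₁₀[5.53e-05+0.000206] = 6.448, so f = 0.02405.
ΔP = f(L/D_h)(ρV²/2) = 0.02405·39.4/0.2404·3.316 = 13.07 Pa.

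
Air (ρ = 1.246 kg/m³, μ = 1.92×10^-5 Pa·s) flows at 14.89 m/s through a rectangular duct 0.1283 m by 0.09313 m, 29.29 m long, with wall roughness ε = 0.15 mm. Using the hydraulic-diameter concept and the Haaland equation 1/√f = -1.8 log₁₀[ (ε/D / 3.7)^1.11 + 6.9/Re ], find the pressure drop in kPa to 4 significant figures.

Hydraulic diameter D_h = 4A/P = 4·(0.1283·0.09313)/(2·(0.1283+0.09313)) = 0.04779/0.4429 = 0.1079 m.
Re = ρVD_h/μ = 1.246·14.89·0.1079/1.92e-05 = 1.043e+05.
ε/D_h = 0.00015/0.1079 = 0.00139; Haaland gives 1/√f = -1.8 log₁₀[0.000158+6.62e-05] = 6.57, so f = 0.02317.
ΔP = f(L/D_h)(ρV²/2) = 0.02317·29.29/0.1079·138.1 = 868.5 Pa.
ΔP = 0.8685 kPa.

ΔP ≈ 0.8685 kPa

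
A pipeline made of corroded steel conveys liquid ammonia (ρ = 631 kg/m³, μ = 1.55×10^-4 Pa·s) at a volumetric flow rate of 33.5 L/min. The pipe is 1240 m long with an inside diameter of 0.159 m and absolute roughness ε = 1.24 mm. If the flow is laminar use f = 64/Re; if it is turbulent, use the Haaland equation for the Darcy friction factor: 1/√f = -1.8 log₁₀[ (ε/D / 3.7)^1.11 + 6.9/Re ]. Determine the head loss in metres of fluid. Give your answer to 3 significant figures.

h_f ≈ 0.0120 m

Q = 33.5 L/min = 33.5/60000 = 0.0005583 m³/s.
Cross-sectional area A = πD²/4 = π(0.159)²/4 = 0.01986 m²; mean velocity V = Q/A = 0.0005583/0.01986 = 0.02812 m/s.
Reynolds number Re = ρVD/μ = 631 · 0.02812 · 0.159 / 0.000155 = 1.82e+04.
Re > 4000 → turbulent. Relative roughness ε/D = 0.00124/0.159 = 0.0078. Haaland: 1/√f = -1.8 log₁₀[(0.0078/3.7)^1.11 + 6.9/1.82e+04] = -1.8 log₁₀[0.00107 + 0.000379] = 5.11, so f = 0.0383.
Darcy-Weisbach: ΔP = f(L/D)(ρV²/2) = 0.0383·(1240/0.159)·(631·0.02812²/2) = 0.0383·7799·0.2495 = 74.51 Pa.
Head loss h_f = ΔP/(ρg) = 74.51/(631·9.81) = 0.0120 m.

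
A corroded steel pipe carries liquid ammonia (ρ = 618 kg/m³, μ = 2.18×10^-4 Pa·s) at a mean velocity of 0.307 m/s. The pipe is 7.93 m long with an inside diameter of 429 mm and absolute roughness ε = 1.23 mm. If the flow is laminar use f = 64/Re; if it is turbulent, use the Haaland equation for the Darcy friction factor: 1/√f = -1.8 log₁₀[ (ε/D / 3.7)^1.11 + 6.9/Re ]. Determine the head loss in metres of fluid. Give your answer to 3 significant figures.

Reynolds number Re = ρVD/μ = 618 · 0.307 · 0.429 / 0.000218 = 3.734e+05.
Re > 4000 → turbulent. Relative roughness ε/D = 0.00123/0.429 = 0.00287. Haaland: 1/√f = -1.8 log₁₀[(0.00287/3.7)^1.11 + 6.9/3.734e+05] = -1.8 log₁₀[0.000352 + 1.85e-05] = 6.175, so f = 0.02622.
Darcy-Weisbach: ΔP = f(L/D)(ρV²/2) = 0.02622·(7.93/0.429)·(618·0.307²/2) = 0.02622·18.48·29.12 = 14.12 Pa.
Head loss h_f = ΔP/(ρg) = 14.12/(618·9.81) = 0.00233 m.

h_f ≈ 0.00233 m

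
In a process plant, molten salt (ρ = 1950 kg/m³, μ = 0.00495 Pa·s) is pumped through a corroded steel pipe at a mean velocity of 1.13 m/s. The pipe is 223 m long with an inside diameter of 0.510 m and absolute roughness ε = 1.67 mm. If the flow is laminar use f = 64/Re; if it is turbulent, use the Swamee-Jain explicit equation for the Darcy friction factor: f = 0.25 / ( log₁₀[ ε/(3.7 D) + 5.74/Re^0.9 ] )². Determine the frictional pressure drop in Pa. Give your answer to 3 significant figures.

Reynolds number Re = ρVD/μ = 1950 · 1.13 · 0.51 / 0.00495 = 2.27e+05.
Re > 4000 → turbulent. Relative roughness ε/D = 0.00167/0.51 = 0.00327. Swamee-Jain: f = 0.25/(log₁₀[0.00327/3.7 + 5.74/2.27e+05^0.9])² = 0.25/(log₁₀[0.000885 + 8.68e-05])² = 0.25/(-3.012)² = 0.02755.
Darcy-Weisbach: ΔP = f(L/D)(ρV²/2) = 0.02755·(223/0.51)·(1950·1.13²/2) = 0.02755·437.3·1245 = 1.5e+04 Pa.

ΔP ≈ 15000 Pa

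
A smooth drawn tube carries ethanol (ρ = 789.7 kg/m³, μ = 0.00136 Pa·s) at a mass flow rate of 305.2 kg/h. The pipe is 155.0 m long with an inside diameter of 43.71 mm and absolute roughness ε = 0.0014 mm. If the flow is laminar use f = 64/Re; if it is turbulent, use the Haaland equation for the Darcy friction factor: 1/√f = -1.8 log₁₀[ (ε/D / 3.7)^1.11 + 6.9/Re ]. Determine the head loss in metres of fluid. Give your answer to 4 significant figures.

h_f ≈ 0.03261 m

ṁ = 305.2 kg/h = 305.2/3600 = 0.08478 kg/s.
A = πD²/4 = π(0.04371)²/4 = 0.001501 m²; mean velocity V = ṁ/(ρA) = 0.08478/(789.7 · 0.001501) = 0.07154 m/s.
Reynolds number Re = ρVD/μ = 789.7 · 0.07154 · 0.04371 / 0.00136 = 1816.
Re < 2300 → laminar flow, so f = 64/Re = 64/1816 = 0.03525 (the turbulent correlation is not needed).
Darcy-Weisbach: ΔP = f(L/D)(ρV²/2) = 0.03525·(155/0.04371)·(789.7·0.07154²/2) = 0.03525·3546·2.021 = 252.6 Pa.
Head loss h_f = ΔP/(ρg) = 252.6/(789.7·9.81) = 0.03261 m.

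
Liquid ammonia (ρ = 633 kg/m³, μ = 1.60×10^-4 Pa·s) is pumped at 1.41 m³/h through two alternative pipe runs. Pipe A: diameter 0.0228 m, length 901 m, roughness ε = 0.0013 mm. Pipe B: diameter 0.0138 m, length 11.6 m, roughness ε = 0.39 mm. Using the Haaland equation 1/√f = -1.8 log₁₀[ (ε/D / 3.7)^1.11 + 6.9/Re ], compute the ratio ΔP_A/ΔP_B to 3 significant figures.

ΔP_A/ΔP_B ≈ 2.09

Pipe A: V = Q/A = 0.0003917/0.0004083 = 0.9593 m/s; Re = 8.653e+04; ε/D = 5.7e-05; Haaland → f = 0.01859; ΔP_A = f(L/D)(ρV²/2) = 2.14e+05 Pa.
Pipe B: V = Q/A = 0.0003917/0.0001496 = 2.619 m/s; Re = 1.43e+05; ε/D = 0.0283; Haaland → f = 0.05612; ΔP_B = f(L/D)(ρV²/2) = 1.024e+05 Pa.
ΔP_A/ΔP_B = 2.14e+05/1.024e+05 = 2.09.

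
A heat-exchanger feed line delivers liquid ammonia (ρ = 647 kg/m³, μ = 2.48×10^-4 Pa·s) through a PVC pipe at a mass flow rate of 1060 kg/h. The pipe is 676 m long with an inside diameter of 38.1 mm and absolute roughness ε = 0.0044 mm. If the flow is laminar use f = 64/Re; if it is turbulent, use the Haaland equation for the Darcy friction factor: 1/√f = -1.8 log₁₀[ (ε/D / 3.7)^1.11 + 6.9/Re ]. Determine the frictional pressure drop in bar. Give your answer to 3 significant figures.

ṁ = 1060 kg/h = 1060/3600 = 0.2944 kg/s.
A = πD²/4 = π(0.0381)²/4 = 0.00114 m²; mean velocity V = ṁ/(ρA) = 0.2944/(647 · 0.00114) = 0.3992 m/s.
Reynolds number Re = ρVD/μ = 647 · 0.3992 · 0.0381 / 0.000248 = 3.968e+04.
Re > 4000 → turbulent. Relative roughness ε/D = 4.4e-06/0.0381 = 0.000115. Haaland: 1/√f = -1.8 log₁₀[(0.000115/3.7)^1.11 + 6.9/3.968e+04] = -1.8 log₁₀[9.97e-06 + 0.000174] = 6.724, so f = 0.02212.
Darcy-Weisbach: ΔP = f(L/D)(ρV²/2) = 0.02212·(676/0.0381)·(647·0.3992²/2) = 0.02212·1.774e+04·51.55 = 2.023e+04 Pa.
ΔP = 2.023e+04 Pa = 0.202 bar.

ΔP ≈ 0.202 bar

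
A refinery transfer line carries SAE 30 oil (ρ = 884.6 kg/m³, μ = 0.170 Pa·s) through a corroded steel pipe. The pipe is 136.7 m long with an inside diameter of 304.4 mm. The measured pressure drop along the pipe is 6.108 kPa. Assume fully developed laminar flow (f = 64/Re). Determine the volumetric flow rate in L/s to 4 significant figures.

For laminar flow, f = 64/Re with Re = ρVD/μ, so Darcy-Weisbach reduces to ΔP = 32μLV/D². Solving for V: V = ΔP·D²/(32μL) = 6108·(0.3044)²/(32·0.17·136.7) = 0.7611 m/s.
Check: Re = ρVD/μ = 884.6·0.7611·0.3044/0.17 = 1205 < 2300, so the laminar assumption holds.
Q = V·A = 0.7611·(π/4·0.3044²) = 0.05539 m³/s = 55.39 L/s.

Q ≈ 55.39 L/s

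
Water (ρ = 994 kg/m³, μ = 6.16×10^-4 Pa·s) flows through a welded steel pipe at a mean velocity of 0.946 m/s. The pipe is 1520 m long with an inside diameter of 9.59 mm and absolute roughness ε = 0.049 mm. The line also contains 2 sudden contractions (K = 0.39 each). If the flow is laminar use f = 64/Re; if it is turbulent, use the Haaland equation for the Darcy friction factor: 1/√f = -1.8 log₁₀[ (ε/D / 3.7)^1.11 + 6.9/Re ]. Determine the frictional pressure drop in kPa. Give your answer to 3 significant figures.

ΔP ≈ 2510 kPa

Reynolds number Re = ρVD/μ = 994 · 0.946 · 0.00959 / 0.000616 = 1.464e+04.
Re > 4000 → turbulent. Relative roughness ε/D = 4.9e-05/0.00959 = 0.00511. Haaland: 1/√f = -1.8 log₁₀[(0.00511/3.7)^1.11 + 6.9/1.464e+04] = -1.8 log₁₀[0.000669 + 0.000471] = 5.297, so f = 0.03564.
Total minor-loss coefficient ΣK = 2·0.39 = 0.78.
ΔP = [f·L/D + ΣK]·(ρV²/2) = [0.03564·1520/0.00959 + 0.78]·(994·0.946²/2) = [5649 + 0.78]·444.8 = 2.513e+06 Pa.
ΔP = 2.513e+06 Pa = 2510 kPa.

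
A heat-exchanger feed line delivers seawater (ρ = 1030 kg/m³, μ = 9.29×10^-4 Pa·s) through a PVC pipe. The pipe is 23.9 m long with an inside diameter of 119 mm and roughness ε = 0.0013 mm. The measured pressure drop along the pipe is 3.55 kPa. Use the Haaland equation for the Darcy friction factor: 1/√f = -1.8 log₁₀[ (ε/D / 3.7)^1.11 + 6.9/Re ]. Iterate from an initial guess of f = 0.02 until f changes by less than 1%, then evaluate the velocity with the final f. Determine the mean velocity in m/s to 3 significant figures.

Rearranging Darcy-Weisbach: V = √(2·ΔP·D/(f·L·ρ)). With ε/D = 1.3e-06/0.119 = 1.09e-05, iterate starting from f = 0.02:
  f = 0.02 → V = √(2·3550·0.119/(0.02·23.9·1030)) = 1.31 m/s; Re = ρVD/μ = 1.728e+05; f → 0.01601
  f = 0.01601 → V = 1.464 m/s; Re = 1.932e+05; f → 0.01567
  f = 0.01567 → V = 1.48 m/s; Re = 1.953e+05; f → 0.01564
Converged (Δf/f < 1%). With the final f = 0.01564: V = √(2·3550·0.119/(0.01564·23.9·1030)) = 1.482 m/s.

V ≈ 1.48 m/s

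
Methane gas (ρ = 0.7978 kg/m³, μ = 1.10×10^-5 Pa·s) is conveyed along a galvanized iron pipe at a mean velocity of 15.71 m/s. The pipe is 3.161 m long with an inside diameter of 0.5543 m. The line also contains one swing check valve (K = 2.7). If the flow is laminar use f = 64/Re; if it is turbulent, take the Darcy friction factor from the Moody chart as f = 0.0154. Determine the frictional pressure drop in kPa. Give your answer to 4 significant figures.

Reynolds number Re = ρVD/μ = 0.7978 · 15.71 · 0.5543 / 1.1e-05 = 6.316e+05.
Re > 4000 → turbulent; use the Moody-chart value f = 0.0154.
Total minor-loss coefficient ΣK = 1·2.7 = 2.7.
ΔP = [f·L/D + ΣK]·(ρV²/2) = [0.0154·3.161/0.5543 + 2.7]·(0.7978·15.71²/2) = [0.08782 + 2.7]·98.45 = 274.5 Pa.
ΔP = 274.5 Pa = 0.2745 kPa.

ΔP ≈ 0.2745 kPa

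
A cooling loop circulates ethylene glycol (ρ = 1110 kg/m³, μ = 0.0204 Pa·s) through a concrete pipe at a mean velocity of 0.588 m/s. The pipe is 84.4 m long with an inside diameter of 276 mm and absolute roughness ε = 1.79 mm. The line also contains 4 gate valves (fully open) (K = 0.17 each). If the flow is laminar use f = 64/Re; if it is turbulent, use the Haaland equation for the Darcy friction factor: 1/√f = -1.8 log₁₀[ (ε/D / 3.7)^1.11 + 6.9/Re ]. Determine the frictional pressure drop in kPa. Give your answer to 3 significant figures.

Reynolds number Re = ρVD/μ = 1110 · 0.588 · 0.276 / 0.0204 = 8830.
Re > 4000 → turbulent. Relative roughness ε/D = 0.00179/0.276 = 0.00649. Haaland: 1/√f = -1.8 log₁₀[(0.00649/3.7)^1.11 + 6.9/8830] = -1.8 log₁₀[0.000872 + 0.000781] = 5.007, so f = 0.03989.
Total minor-loss coefficient ΣK = 4·0.17 = 0.68.
ΔP = [f·L/D + ΣK]·(ρV²/2) = [0.03989·84.4/0.276 + 0.68]·(1110·0.588²/2) = [12.2 + 0.68]·191.9 = 2471 Pa.
ΔP = 2471 Pa = 2.47 kPa.

ΔP ≈ 2.47 kPa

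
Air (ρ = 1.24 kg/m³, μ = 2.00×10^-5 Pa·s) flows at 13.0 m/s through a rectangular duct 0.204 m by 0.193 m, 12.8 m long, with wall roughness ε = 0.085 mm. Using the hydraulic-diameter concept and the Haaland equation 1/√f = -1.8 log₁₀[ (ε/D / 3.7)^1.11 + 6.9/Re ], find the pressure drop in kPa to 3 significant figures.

ΔP ≈ 0.126 kPa

Hydraulic diameter D_h = 4A/P = 4·(0.204·0.193)/(2·(0.204+0.193)) = 0.1575/0.794 = 0.1983 m.
Re = ρVD_h/μ = 1.24·13·0.1983/2e-05 = 1.599e+05.
ε/D_h = 8.5e-05/0.1983 = 0.000429; Haaland gives 1/√f = -1.8 log₁₀[4.27e-05+4.32e-05] = 7.319, so f = 0.01867.
ΔP = f(L/D_h)(ρV²/2) = 0.01867·12.8/0.1983·104.8 = 126.2 Pa.
ΔP = 0.126 kPa.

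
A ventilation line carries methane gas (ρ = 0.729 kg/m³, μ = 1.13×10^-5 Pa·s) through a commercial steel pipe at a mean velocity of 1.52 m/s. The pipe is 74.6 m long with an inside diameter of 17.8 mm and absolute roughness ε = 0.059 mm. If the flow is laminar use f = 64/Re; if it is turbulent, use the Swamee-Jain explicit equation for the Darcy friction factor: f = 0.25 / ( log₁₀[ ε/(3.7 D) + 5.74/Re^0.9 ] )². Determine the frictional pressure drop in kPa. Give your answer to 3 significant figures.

ΔP ≈ 0.129 kPa

Reynolds number Re = ρVD/μ = 0.729 · 1.52 · 0.0178 / 1.13e-05 = 1745.
Re < 2300 → laminar flow, so f = 64/Re = 64/1745 = 0.03667 (the turbulent correlation is not needed).
Darcy-Weisbach: ΔP = f(L/D)(ρV²/2) = 0.03667·(74.6/0.0178)·(0.729·1.52²/2) = 0.03667·4191·0.8421 = 129.4 Pa.
ΔP = 129.4 Pa = 0.129 kPa.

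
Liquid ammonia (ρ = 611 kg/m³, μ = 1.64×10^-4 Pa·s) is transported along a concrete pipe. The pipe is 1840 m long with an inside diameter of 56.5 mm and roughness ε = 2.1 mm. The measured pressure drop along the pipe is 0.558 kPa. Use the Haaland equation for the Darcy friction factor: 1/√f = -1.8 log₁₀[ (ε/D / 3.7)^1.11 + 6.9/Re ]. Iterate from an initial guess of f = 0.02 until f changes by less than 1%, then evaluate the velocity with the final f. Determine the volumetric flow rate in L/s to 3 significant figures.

Q ≈ 0.0724 L/s

Rearranging Darcy-Weisbach: V = √(2·ΔP·D/(f·L·ρ)). With ε/D = 0.0021/0.0565 = 0.0372, iterate starting from f = 0.02:
  f = 0.02 → V = √(2·558·0.0565/(0.02·1840·611)) = 0.05296 m/s; Re = ρVD/μ = 1.115e+04; f → 0.06521
  f = 0.06521 → V = 0.02933 m/s; Re = 6173; f → 0.06713
  f = 0.06713 → V = 0.02891 m/s; Re = 6084; f → 0.06719
Converged (Δf/f < 1%). With the final f = 0.06719: V = √(2·558·0.0565/(0.06719·1840·611)) = 0.02889 m/s.
Q = V·A = 0.02889·(π/4·0.0565²) = 7.244e-05 m³/s = 0.0724 L/s.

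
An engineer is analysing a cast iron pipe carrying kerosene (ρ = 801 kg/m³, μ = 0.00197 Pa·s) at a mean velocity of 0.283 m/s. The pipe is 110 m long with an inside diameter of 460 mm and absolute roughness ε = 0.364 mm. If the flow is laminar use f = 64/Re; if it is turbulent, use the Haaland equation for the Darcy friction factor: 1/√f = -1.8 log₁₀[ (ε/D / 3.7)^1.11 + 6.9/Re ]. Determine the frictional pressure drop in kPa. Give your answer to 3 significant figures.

ΔP ≈ 0.176 kPa

Reynolds number Re = ρVD/μ = 801 · 0.283 · 0.46 / 0.00197 = 5.293e+04.
Re > 4000 → turbulent. Relative roughness ε/D = 0.000364/0.46 = 0.000791. Haaland: 1/√f = -1.8 log₁₀[(0.000791/3.7)^1.11 + 6.9/5.293e+04] = -1.8 log₁₀[8.44e-05 + 0.00013] = 6.602, so f = 0.02294.
Darcy-Weisbach: ΔP = f(L/D)(ρV²/2) = 0.02294·(110/0.46)·(801·0.283²/2) = 0.02294·239.1·32.08 = 176 Pa.
ΔP = 176 Pa = 0.176 kPa.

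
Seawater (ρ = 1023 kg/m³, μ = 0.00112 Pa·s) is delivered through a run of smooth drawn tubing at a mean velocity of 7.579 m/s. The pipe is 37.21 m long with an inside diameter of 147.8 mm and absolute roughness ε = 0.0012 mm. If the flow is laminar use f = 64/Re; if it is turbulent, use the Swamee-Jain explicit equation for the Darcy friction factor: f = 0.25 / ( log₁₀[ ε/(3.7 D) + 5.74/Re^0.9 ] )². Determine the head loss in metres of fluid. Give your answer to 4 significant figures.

Reynolds number Re = ρVD/μ = 1023 · 7.579 · 0.1478 / 0.00112 = 1.023e+06.
Re > 4000 → turbulent. Relative roughness ε/D = 1.2e-06/0.1478 = 8.12e-06. Swamee-Jain: f = 0.25/(log₁₀[8.12e-06/3.7 + 5.74/1.023e+06^0.9])² = 0.25/(log₁₀[2.19e-06 + 2.24e-05])² = 0.25/(-4.609)² = 0.01177.
Darcy-Weisbach: ΔP = f(L/D)(ρV²/2) = 0.01177·(37.21/0.1478)·(1023·7.579²/2) = 0.01177·251.8·2.938e+04 = 8.704e+04 Pa.
Head loss h_f = ΔP/(ρg) = 8.704e+04/(1023·9.81) = 8.673 m.

h_f ≈ 8.673 m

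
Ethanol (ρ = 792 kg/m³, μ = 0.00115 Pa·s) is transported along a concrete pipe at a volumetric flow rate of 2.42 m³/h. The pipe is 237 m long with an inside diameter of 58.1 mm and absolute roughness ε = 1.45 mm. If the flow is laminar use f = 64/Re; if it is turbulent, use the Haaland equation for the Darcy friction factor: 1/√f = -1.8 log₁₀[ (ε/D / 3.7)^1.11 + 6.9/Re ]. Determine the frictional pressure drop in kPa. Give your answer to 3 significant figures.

ΔP ≈ 5.85 kPa

Q = 2.42 m³/h = 2.42/3600 = 0.0006722 m³/s.
Cross-sectional area A = πD²/4 = π(0.0581)²/4 = 0.002651 m²; mean velocity V = Q/A = 0.0006722/0.002651 = 0.2536 m/s.
Reynolds number Re = ρVD/μ = 792 · 0.2536 · 0.0581 / 0.00115 = 1.015e+04.
Re > 4000 → turbulent. Relative roughness ε/D = 0.00145/0.0581 = 0.025. Haaland: 1/√f = -1.8 log₁₀[(0.025/3.7)^1.11 + 6.9/1.015e+04] = -1.8 log₁₀[0.00389 + 0.00068] = 4.212, so f = 0.05637.
Darcy-Weisbach: ΔP = f(L/D)(ρV²/2) = 0.05637·(237/0.0581)·(792·0.2536²/2) = 0.05637·4079·25.46 = 5854 Pa.
ΔP = 5854 Pa = 5.85 kPa.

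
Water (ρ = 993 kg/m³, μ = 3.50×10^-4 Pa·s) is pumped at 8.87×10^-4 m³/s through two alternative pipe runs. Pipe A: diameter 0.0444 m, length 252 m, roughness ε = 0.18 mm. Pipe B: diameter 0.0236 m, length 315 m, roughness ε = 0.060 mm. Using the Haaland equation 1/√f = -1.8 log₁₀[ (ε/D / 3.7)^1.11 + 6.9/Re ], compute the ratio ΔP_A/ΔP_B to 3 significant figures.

Pipe A: V = Q/A = 0.000887/0.001548 = 0.5729 m/s; Re = 7.217e+04; ε/D = 0.00405; Haaland → f = 0.02991; ΔP_A = f(L/D)(ρV²/2) = 2.766e+04 Pa.
Pipe B: V = Q/A = 0.000887/0.0004374 = 2.028 m/s; Re = 1.358e+05; ε/D = 0.00254; Haaland → f = 0.02601; ΔP_B = f(L/D)(ρV²/2) = 7.088e+05 Pa.
ΔP_A/ΔP_B = 2.766e+04/7.088e+05 = 0.0390.

ΔP_A/ΔP_B ≈ 0.0390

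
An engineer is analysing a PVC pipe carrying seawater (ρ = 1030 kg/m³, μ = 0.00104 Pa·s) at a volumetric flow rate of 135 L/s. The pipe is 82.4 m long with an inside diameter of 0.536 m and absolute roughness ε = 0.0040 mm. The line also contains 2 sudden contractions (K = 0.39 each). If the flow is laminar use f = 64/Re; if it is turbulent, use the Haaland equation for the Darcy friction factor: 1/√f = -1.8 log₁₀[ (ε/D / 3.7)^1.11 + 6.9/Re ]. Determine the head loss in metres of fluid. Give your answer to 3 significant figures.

h_f ≈ 0.0542 m

Q = 135 L/s = 135/1000 = 0.135 m³/s.
Cross-sectional area A = πD²/4 = π(0.536)²/4 = 0.2256 m²; mean velocity V = Q/A = 0.135/0.2256 = 0.5983 m/s.
Reynolds number Re = ρVD/μ = 1030 · 0.5983 · 0.536 / 0.00104 = 3.176e+05.
Re > 4000 → turbulent. Relative roughness ε/D = 4e-06/0.536 = 7.46e-06. Haaland: 1/√f = -1.8 log₁₀[(7.46e-06/3.7)^1.11 + 6.9/3.176e+05] = -1.8 log₁₀[4.77e-07 + 2.17e-05] = 8.376, so f = 0.01425.
Total minor-loss coefficient ΣK = 2·0.39 = 0.78.
ΔP = [f·L/D + ΣK]·(ρV²/2) = [0.01425·82.4/0.536 + 0.78]·(1030·0.5983²/2) = [2.191 + 0.78]·184.3 = 547.7 Pa.
Head loss h_f = ΔP/(ρg) = 547.7/(1030·9.81) = 0.0542 m.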